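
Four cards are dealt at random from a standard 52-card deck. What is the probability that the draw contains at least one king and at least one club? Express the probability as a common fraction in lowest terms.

52799/270725

There are C(52,4) = 270725 possible draws.
By inclusion-exclusion on the complements, draws missing all kings or all clubs: C(48,4) + C(39,4) − C(36,4) = 194580 + 82251 − 58905 = 217926.
So draws with at least one of each: 270725 − 217926 = 52799, probability 52799/270725.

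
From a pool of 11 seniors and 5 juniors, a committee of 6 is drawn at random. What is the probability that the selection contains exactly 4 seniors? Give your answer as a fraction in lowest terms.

75/182

There are C(16,6) = 8008 ways to choose 6 from 16.
Selections with exactly 4 seniors: choose 4 of the 11 seniors and 2 of the 5 juniors, C(11,4)·C(5,2) = 330·10 = 3300.
Probability = 3300/8008 = 75/182.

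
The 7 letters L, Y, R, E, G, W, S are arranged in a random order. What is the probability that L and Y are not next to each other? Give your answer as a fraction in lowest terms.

5/7

There are 7! = 5040 arrangements.
Arrangements with L and Y adjacent: 2·6! = 1440.
So not adjacent: 5040 − 1440 = 3600, probability 3600/5040 = 5/7.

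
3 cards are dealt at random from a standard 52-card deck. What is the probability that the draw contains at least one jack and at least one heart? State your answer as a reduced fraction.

There are C(52,3) = 22100 possible draws.
By inclusion-exclusion on the complements, draws missing all jacks or all hearts: C(48,3) + C(39,3) − C(36,3) = 17296 + 9139 − 7140 = 19295.
So draws with at least one of each: 22100 − 19295 = 2805, probability 2805/22100 = 33/260.

33/260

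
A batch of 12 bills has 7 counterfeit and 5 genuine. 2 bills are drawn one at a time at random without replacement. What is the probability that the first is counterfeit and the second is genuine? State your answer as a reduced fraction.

Multiply the conditional probabilities at each draw: 7/12 · 5/11 = 35/132.

35/132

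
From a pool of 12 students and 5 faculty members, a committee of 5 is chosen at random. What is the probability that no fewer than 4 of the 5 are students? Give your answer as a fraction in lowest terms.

Total selections: C(17,5) = 6188.
Favorable selections (no fewer than 4 students): C(12,4)·C(5,1) + C(12,5)·C(5,0) = 2475 + 792 = 3267.
Probability = 3267/6188.

3267/6188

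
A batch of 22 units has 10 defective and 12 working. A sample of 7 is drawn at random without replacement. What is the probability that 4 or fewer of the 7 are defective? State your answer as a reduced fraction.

Total selections: C(22,7) = 170544.
Count the complement (more than 4 defective): C(10,5)·C(12,2) + C(10,6)·C(12,1) + C(10,7)·C(12,0) = 16632 + 2520 + 120 = 19272.
Probability = 1 − 19272/170544 = 151272/170544 = 573/646.

573/646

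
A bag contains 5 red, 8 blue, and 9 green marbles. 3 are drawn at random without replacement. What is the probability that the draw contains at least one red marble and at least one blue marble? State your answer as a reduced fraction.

29/77

There are C(22,3) = 1540 possible draws.
By inclusion-exclusion on the complements, draws missing all red or all blue: C(17,3) + C(14,3) − C(9,3) = 680 + 364 − 84 = 960.
So draws with at least one of each: 1540 − 960 = 580, probability 580/1540 = 29/77.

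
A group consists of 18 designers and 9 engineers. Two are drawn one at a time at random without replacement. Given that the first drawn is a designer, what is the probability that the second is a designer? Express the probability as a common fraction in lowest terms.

After removing one designer, 26 remain: 17 designers and 9 engineers.
So the probability the next is a designer is 17/26.

17/26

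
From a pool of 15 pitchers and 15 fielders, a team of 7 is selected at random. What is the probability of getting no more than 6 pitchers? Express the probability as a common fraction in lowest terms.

There are C(30,7) = 2035800 ways to choose the 7.
Favorable selections (no more than 6 pitchers): C(15,0)·C(15,7) + C(15,1)·C(15,6) + C(15,2)·C(15,5) + C(15,3)·C(15,4) + C(15,4)·C(15,3) + C(15,5)·C(15,2) + C(15,6)·C(15,1) = 6435 + 75075 + 315315 + 621075 + 621075 + 315315 + 75075 = 2029365.
Probability = 2029365/2035800 = 3469/3480.

3469/3480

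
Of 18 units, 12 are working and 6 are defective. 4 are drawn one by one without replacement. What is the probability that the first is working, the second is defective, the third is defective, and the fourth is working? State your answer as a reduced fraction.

11/204

Multiply the conditional probabilities at each draw: 12/18 · 6/17 · 5/16 · 11/15 = 3960/73440 = 11/204.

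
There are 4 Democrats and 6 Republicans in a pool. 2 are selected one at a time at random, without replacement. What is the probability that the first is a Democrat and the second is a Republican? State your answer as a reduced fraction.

4/15

Multiply the conditional probabilities at each draw: 4/10 · 6/9 = 24/90 = 4/15.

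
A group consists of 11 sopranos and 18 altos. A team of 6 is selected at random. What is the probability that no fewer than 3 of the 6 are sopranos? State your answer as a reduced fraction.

Total selections: C(29,6) = 475020.
Count the complement (fewer than 3 sopranos): C(11,0)·C(18,6) + C(11,1)·C(18,5) + C(11,2)·C(18,4) = 18564 + 94248 + 168300 = 281112.
Probability = 1 − 281112/475020 = 193908/475020 = 1243/3045.

1243/3045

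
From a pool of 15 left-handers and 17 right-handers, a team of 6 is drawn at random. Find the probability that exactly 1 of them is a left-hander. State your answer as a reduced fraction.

1105/10788

The sample space is all 6-subsets of the 32: C(32,6) = 906192.
Selections with exactly 1 left-hander: choose 1 of the 15 left-handers and 5 of the 17 right-handers, C(15,1)·C(17,5) = 15·6188 = 92820.
Probability = 92820/906192 = 1105/10788.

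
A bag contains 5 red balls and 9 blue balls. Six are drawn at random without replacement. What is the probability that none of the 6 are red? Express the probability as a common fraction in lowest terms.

4/143

There are C(14,6) = 3003 possible selections.
Selections with no red (all blue): C(9,6) = 84.
Probability = 84/3003 = 4/143.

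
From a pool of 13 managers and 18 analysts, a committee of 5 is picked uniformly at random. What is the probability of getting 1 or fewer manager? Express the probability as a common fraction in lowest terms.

Total selections: C(31,5) = 169911.
Favorable selections (1 or fewer manager): C(13,0)·C(18,5) + C(13,1)·C(18,4) = 8568 + 39780 = 48348.
Probability = 48348/169911 = 5372/18879.

5372/18879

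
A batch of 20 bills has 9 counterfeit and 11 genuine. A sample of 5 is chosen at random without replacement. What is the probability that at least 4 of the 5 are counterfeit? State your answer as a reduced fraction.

63/646

There are C(20,5) = 15504 ways to choose the 5.
Favorable selections (at least 4 counterfeit): C(9,4)·C(11,1) + C(9,5)·C(11,0) = 1386 + 126 = 1512.
Probability = 1512/15504 = 63/646.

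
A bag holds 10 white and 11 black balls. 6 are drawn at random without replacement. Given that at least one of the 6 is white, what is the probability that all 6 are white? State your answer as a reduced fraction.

Work in counts. Selections with at least one white: C(21,6) − C(11,6) = 54264 − 462 = 53802.
Of those, selections where all 6 are white: C(10,6) = 210.
Conditional probability = 210/53802 = 5/1281.

5/1281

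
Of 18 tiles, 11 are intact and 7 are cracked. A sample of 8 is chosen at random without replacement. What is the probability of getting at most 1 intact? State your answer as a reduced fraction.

1/3978

Total selections: C(18,8) = 43758.
Favorable selections (at most 1 intact): C(11,1)·C(7,7) = 11.
Probability = 11/43758 = 1/3978.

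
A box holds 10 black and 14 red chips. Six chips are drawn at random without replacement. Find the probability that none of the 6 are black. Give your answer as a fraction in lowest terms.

39/1748

There are C(24,6) = 134596 possible selections.
Selections with no black (all red): C(14,6) = 3003.
Probability = 3003/134596 = 39/1748.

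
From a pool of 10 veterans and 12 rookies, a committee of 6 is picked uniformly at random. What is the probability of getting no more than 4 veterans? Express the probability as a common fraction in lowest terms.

309/323

There are C(22,6) = 74613 ways to choose the 6.
Count the complement (more than 4 veterans): C(10,5)·C(12,1) + C(10,6)·C(12,0) = 3024 + 210 = 3234.
Probability = 1 − 3234/74613 = 71379/74613 = 309/323.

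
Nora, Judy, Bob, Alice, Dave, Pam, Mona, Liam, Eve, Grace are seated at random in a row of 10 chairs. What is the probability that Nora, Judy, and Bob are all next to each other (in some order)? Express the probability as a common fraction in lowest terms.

1/15

There are 10! = 3628800 arrangements.
Treat the three as one block: 8! placements × 3! orders within the block = 40320·6 = 241920.
Probability = 241920/3628800 = 1/15.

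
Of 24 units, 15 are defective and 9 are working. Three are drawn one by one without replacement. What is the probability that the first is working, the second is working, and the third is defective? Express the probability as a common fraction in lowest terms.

Multiply the conditional probabilities at each draw: 9/24 · 8/23 · 15/22 = 1080/12144 = 45/506.

45/506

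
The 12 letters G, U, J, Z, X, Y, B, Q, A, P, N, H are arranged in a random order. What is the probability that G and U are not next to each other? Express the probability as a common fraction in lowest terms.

There are 12! = 479001600 arrangements.
Arrangements with G and U adjacent: 2·11! = 79833600.
So not adjacent: 479001600 − 79833600 = 399168000, probability 399168000/479001600 = 5/6.

5/6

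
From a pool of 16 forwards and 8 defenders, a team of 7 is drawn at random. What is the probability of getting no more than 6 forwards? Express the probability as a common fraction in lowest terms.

There are C(24,7) = 346104 ways to choose the 7.
The complement is exactly 7 forwards: C(16,7)·C(8,0) = 11440.
Probability = 1 − 11440/346104 = 334664/346104 = 3803/3933.

3803/3933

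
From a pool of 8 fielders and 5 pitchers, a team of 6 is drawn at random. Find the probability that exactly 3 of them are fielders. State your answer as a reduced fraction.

Total number of selections: C(13,6) = 1716.
Selections with exactly 3 fielders: choose 3 of the 8 fielders and 3 of the 5 pitchers, C(8,3)·C(5,3) = 56·10 = 560.
Probability = 560/1716 = 140/429.

140/429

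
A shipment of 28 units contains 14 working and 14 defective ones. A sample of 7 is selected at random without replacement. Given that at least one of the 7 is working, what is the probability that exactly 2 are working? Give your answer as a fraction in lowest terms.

637/4128

Work in counts. Selections with at least one working: C(28,7) − C(14,7) = 1184040 − 3432 = 1180608.
Of those, selections where exactly 2 are working: C(14,2)·C(14,5) = 91·2002 = 182182.
Conditional probability = 182182/1180608 = 637/4128.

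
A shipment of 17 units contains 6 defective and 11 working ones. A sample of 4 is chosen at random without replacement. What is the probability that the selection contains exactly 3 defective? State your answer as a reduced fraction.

11/119

There are C(17,4) = 2380 ways to choose 4 from 17.
Selections with exactly 3 defective: choose 3 of the 6 defective and 1 of the 11 working, C(6,3)·C(11,1) = 20·11 = 220.
Probability = 220/2380 = 11/119.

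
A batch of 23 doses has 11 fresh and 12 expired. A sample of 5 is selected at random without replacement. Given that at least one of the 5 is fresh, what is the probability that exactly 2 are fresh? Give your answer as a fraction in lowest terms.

1100/2987

Work in counts. Selections with at least one fresh: C(23,5) − C(12,5) = 33649 − 792 = 32857.
Of those, selections where exactly 2 are fresh: C(11,2)·C(12,3) = 55·220 = 12100.
Conditional probability = 12100/32857 = 1100/2987.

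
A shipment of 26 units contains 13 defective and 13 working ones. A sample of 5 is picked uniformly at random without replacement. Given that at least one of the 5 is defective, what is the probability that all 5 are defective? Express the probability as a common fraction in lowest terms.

9/451

Work in counts. Selections with at least one defective: C(26,5) − C(13,5) = 65780 − 1287 = 64493.
Of those, selections where all 5 are defective: C(13,5) = 1287.
Conditional probability = 1287/64493 = 9/451.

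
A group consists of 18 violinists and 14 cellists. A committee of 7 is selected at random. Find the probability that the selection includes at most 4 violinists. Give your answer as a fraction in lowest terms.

Total selections: C(32,7) = 3365856.
Count the complement (more than 4 violinists): C(18,5)·C(14,2) + C(18,6)·C(14,1) + C(18,7)·C(14,0) = 779688 + 259896 + 31824 = 1071408.
Probability = 1 − 1071408/3365856 = 2294448/3365856 = 3677/5394.

3677/5394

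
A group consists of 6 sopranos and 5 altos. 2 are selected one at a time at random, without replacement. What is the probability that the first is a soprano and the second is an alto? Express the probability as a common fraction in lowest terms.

3/11

Multiply the conditional probabilities at each draw: 6/11 · 5/10 = 30/110 = 3/11.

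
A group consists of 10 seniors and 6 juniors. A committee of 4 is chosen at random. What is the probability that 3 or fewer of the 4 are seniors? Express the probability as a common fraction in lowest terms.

Total selections: C(16,4) = 1820.
The complement is exactly 4 seniors: C(10,4)·C(6,0) = 210.
Probability = 1 − 210/1820 = 1610/1820 = 23/26.

23/26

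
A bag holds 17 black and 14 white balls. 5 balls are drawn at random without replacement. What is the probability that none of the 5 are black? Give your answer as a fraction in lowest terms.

There are C(31,5) = 169911 possible selections.
Selections with no black (all white): C(14,5) = 2002.
Probability = 2002/169911 = 286/24273.

286/24273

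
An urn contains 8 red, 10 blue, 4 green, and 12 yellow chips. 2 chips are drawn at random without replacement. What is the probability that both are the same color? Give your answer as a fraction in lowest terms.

There are C(34,2) = 561 ways to draw 2 chips.
All same color: C(8,2) + C(10,2) + C(4,2) + C(12,2) = 28 + 45 + 6 + 66 = 145.
Probability = 145/561.

145/561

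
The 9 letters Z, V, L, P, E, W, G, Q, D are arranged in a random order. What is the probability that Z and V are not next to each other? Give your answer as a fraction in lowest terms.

7/9

There are 9! = 362880 arrangements.
Arrangements with Z and V adjacent: 2·8! = 80640.
So not adjacent: 362880 − 80640 = 282240, probability 282240/362880 = 7/9.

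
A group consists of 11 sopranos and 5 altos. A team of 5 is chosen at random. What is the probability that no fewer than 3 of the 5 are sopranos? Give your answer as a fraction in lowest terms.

627/728

Total selections: C(16,5) = 4368.
Favorable selections (no fewer than 3 sopranos): C(11,3)·C(5,2) + C(11,4)·C(5,1) + C(11,5)·C(5,0) = 1650 + 1650 + 462 = 3762.
Probability = 3762/4368 = 627/728.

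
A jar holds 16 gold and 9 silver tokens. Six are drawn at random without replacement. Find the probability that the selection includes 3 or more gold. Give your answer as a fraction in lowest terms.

Total selections: C(25,6) = 177100.
Favorable selections (3 or more gold): C(16,3)·C(9,3) + C(16,4)·C(9,2) + C(16,5)·C(9,1) + C(16,6)·C(9,0) = 47040 + 65520 + 39312 + 8008 = 159880.
Probability = 159880/177100 = 1142/1265.

1142/1265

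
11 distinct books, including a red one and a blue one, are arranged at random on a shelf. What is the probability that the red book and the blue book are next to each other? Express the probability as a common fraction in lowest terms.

2/11

There are 11! = 39916800 arrangements.
Treat the red book and the blue book as a block: 10! arrangements of the blocks × 2 orders within the block = 2·3628800 = 7257600.
Probability = 7257600/39916800 = 2/11.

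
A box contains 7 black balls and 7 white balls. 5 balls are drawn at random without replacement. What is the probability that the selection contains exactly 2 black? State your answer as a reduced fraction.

Total number of selections: C(14,5) = 2002.
Selections with exactly 2 black: choose 2 of the 7 black and 3 of the 7 white, C(7,2)·C(7,3) = 21·35 = 735.
Probability = 735/2002 = 105/286.

105/286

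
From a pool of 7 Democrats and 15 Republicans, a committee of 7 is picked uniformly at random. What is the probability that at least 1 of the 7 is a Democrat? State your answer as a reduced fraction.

There are C(22,7) = 170544 ways to choose the 7.
The complement is all 7 are Republicans: C(15,7) = 6435.
Probability = 1 − 6435/170544 = 164109/170544 = 4973/5168.

4973/5168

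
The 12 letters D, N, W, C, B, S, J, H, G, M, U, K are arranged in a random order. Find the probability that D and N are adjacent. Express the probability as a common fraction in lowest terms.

1/6

There are 12! = 479001600 arrangements.
Treat D and N as a block: 11! arrangements of the blocks × 2 orders within the block = 2·39916800 = 79833600.
Probability = 79833600/479001600 = 1/6.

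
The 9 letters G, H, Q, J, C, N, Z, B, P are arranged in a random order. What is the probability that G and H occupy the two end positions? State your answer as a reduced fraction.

There are 9! = 362880 arrangements.
Place G and H at the ends in 2 ways, arrange the remaining 7 in 7! = 5040 ways: 2·5040 = 10080.
Probability = 10080/362880 = 1/36.

1/36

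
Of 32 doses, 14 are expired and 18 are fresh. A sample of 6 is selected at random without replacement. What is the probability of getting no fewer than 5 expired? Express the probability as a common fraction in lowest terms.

1859/43152

Total selections: C(32,6) = 906192.
Favorable selections (no fewer than 5 expired): C(14,5)·C(18,1) + C(14,6)·C(18,0) = 36036 + 3003 = 39039.
Probability = 39039/906192 = 1859/43152.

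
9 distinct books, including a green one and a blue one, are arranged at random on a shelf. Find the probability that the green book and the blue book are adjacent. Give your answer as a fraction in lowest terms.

There are 9! = 362880 arrangements.
Treat the green book and the blue book as a block: 8! arrangements of the blocks × 2 orders within the block = 2·40320 = 80640.
Probability = 80640/362880 = 2/9.

2/9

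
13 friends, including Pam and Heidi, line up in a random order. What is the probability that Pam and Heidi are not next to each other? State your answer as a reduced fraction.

11/13

There are 13! = 6227020800 arrangements.
Arrangements with Pam and Heidi adjacent: 2·12! = 958003200.
So not adjacent: 6227020800 − 958003200 = 5269017600, probability 5269017600/6227020800 = 11/13.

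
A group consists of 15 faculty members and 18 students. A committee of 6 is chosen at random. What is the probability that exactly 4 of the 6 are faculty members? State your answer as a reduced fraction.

The sample space is all 6-subsets of the 33: C(33,6) = 1107568.
Selections with exactly 4 faculty members: choose 4 of the 15 faculty members and 2 of the 18 students, C(15,4)·C(18,2) = 1365·153 = 208845.
Probability = 208845/1107568 = 29835/158224.

29835/158224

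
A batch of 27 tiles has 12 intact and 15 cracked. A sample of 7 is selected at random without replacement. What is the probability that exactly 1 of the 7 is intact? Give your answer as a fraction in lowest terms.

14/207

Total number of selections: C(27,7) = 888030.
Selections with exactly 1 intact: choose 1 of the 12 intact and 6 of the 15 cracked, C(12,1)·C(15,6) = 12·5005 = 60060.
Probability = 60060/888030 = 14/207.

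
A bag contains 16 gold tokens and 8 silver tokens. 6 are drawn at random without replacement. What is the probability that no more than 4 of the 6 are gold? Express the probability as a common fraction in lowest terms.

There are C(24,6) = 134596 ways to choose the 6.
Count the complement (more than 4 gold): C(16,5)·C(8,1) + C(16,6)·C(8,0) = 34944 + 8008 = 42952.
Probability = 1 − 42952/134596 = 91644/134596 = 3273/4807.

3273/4807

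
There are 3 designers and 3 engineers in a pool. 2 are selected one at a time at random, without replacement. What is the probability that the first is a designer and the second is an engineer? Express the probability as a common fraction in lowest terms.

3/10

Multiply the conditional probabilities at each draw: 3/6 · 3/5 = 9/30 = 3/10.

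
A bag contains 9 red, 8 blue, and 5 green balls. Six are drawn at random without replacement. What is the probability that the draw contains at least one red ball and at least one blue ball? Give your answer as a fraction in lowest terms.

2118/2261

There are C(22,6) = 74613 possible draws.
By inclusion-exclusion on the complements, draws missing all red or all blue: C(13,6) + C(14,6) − C(5,6) = 1716 + 3003 − 0 = 4719.
So draws with at least one of each: 74613 − 4719 = 69894, probability 69894/74613 = 2118/2261.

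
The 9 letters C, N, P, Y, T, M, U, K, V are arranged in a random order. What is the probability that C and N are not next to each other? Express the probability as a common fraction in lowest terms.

There are 9! = 362880 arrangements.
Arrangements with C and N adjacent: 2·8! = 80640.
So not adjacent: 362880 − 80640 = 282240, probability 282240/362880 = 7/9.

7/9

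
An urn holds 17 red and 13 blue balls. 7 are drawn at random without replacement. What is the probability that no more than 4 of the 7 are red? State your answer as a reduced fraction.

Total selections: C(30,7) = 2035800.
Count the complement (more than 4 red): C(17,5)·C(13,2) + C(17,6)·C(13,1) + C(17,7)·C(13,0) = 482664 + 160888 + 19448 = 663000.
Probability = 1 − 663000/2035800 = 1372800/2035800 = 176/261.

176/261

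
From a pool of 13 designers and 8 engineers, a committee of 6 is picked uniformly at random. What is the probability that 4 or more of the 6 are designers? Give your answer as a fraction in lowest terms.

572/969

There are C(21,6) = 54264 ways to choose the 6.
Favorable selections (4 or more designers): C(13,4)·C(8,2) + C(13,5)·C(8,1) + C(13,6)·C(8,0) = 20020 + 10296 + 1716 = 32032.
Probability = 32032/54264 = 572/969.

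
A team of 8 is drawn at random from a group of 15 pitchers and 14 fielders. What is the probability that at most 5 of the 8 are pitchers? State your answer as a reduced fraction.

There are C(29,8) = 4292145 ways to choose the 8.
Favorable selections (at most 5 pitchers): C(15,0)·C(14,8) + C(15,1)·C(14,7) + C(15,2)·C(14,6) + C(15,3)·C(14,5) + C(15,4)·C(14,4) + C(15,5)·C(14,3) = 3003 + 51480 + 315315 + 910910 + 1366365 + 1093092 = 3740165.
Probability = 3740165/4292145 = 5231/6003.

5231/6003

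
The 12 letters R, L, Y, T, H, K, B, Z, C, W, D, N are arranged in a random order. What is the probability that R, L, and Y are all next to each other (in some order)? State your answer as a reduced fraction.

There are 12! = 479001600 arrangements.
Treat the three as one block: 10! placements × 3! orders within the block = 3628800·6 = 21772800.
Probability = 21772800/479001600 = 1/22.

1/22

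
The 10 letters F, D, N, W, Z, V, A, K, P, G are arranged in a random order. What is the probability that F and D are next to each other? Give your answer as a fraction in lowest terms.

There are 10! = 3628800 arrangements.
Treat F and D as a block: 9! arrangements of the blocks × 2 orders within the block = 2·362880 = 725760.
Probability = 725760/3628800 = 1/5.

1/5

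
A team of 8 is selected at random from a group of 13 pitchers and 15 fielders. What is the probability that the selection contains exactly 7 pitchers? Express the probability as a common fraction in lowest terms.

Total number of selections: C(28,8) = 3108105.
Selections with exactly 7 pitchers: choose 7 of the 13 pitchers and 1 of the 15 fielders, C(13,7)·C(15,1) = 1716·15 = 25740.
Probability = 25740/3108105 = 4/483.

4/483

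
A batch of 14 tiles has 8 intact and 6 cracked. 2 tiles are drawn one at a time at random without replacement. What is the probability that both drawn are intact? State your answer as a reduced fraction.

Multiply the conditional probabilities at each draw: 8/14 · 7/13 = 56/182 = 4/13.

4/13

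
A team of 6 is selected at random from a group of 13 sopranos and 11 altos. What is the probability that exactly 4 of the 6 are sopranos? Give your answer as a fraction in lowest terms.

There are C(24,6) = 134596 ways to choose 6 from 24.
Selections with exactly 4 sopranos: choose 4 of the 13 sopranos and 2 of the 11 altos, C(13,4)·C(11,2) = 715·55 = 39325.
Probability = 39325/134596 = 3575/12236.

3575/12236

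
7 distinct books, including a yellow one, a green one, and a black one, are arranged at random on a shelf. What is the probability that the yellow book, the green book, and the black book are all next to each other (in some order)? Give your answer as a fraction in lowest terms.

1/7

There are 7! = 5040 arrangements.
Treat the three as one block: 5! placements × 3! orders within the block = 120·6 = 720.
Probability = 720/5040 = 1/7.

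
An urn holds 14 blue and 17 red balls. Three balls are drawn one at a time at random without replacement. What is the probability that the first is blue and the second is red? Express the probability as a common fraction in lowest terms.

119/465

Multiply the conditional probabilities at each draw: 14/31 · 17/30 = 238/930 = 119/465.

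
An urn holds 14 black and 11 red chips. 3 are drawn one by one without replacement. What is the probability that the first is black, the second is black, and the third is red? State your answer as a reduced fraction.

Multiply the conditional probabilities at each draw: 14/25 · 13/24 · 11/23 = 2002/13800 = 1001/6900.

1001/6900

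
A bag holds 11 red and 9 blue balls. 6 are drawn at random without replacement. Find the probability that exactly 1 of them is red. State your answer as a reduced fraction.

Total number of selections: C(20,6) = 38760.
Selections with exactly 1 red: choose 1 of the 11 red and 5 of the 9 blue, C(11,1)·C(9,5) = 11·126 = 1386.
Probability = 1386/38760 = 231/6460.

231/6460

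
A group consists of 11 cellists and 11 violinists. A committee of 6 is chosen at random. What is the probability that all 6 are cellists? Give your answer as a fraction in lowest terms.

2/323

There are C(22,6) = 74613 possible selections.
Selections with all cellists: C(11,6) = 462.
Probability = 462/74613 = 2/323.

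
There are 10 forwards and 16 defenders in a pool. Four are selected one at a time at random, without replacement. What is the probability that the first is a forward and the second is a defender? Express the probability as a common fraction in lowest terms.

Multiply the conditional probabilities at each draw: 10/26 · 16/25 = 160/650 = 16/65.

16/65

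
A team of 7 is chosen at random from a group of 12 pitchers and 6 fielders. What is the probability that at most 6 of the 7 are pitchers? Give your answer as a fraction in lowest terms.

431/442

There are C(18,7) = 31824 ways to choose the 7.
The complement is exactly 7 pitchers: C(12,7)·C(6,0) = 792.
Probability = 1 − 792/31824 = 31032/31824 = 431/442.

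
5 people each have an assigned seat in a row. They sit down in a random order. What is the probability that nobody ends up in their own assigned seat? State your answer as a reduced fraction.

There are 5! = 120 seatings.
By inclusion-exclusion, seatings with no fixed points: C(5,0)·5! − C(5,1)·4! + C(5,2)·3! − C(5,3)·2! + C(5,4)·1! − C(5,5)·0! = 44.
Probability = 44/120 = 11/30.

11/30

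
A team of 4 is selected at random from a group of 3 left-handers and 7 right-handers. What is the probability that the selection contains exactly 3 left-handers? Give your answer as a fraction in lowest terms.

1/30

Total number of selections: C(10,4) = 210.
Selections with exactly 3 left-handers: choose 3 of the 3 left-handers and 1 of the 7 right-handers, C(3,3)·C(7,1) = 1·7 = 7.
Probability = 7/210 = 1/30.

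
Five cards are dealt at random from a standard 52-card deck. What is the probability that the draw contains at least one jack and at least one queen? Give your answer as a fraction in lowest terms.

There are C(52,5) = 2598960 possible draws.
By inclusion-exclusion on the complements, draws missing all jacks or all queens: C(48,5) + C(48,5) − C(44,5) = 1712304 + 1712304 − 1086008 = 2338600.
So draws with at least one of each: 2598960 − 2338600 = 260360, probability 260360/2598960 = 6509/64974.

6509/64974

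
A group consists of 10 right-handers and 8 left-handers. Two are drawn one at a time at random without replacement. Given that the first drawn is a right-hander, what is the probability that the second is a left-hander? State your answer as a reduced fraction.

8/17

After removing one right-hander, 17 remain: 9 right-handers and 8 left-handers.
So the probability the next is a left-hander is 8/17.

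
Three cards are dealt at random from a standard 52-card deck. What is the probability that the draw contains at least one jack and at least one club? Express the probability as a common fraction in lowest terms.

33/260

There are C(52,3) = 22100 possible draws.
By inclusion-exclusion on the complements, draws missing all jacks or all clubs: C(48,3) + C(39,3) − C(36,3) = 17296 + 9139 − 7140 = 19295.
So draws with at least one of each: 22100 − 19295 = 2805, probability 2805/22100 = 33/260.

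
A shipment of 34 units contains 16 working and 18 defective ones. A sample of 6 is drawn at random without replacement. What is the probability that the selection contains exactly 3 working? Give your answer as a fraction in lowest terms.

The sample space is all 6-subsets of the 34: C(34,6) = 1344904.
Selections with exactly 3 working: choose 3 of the 16 working and 3 of the 18 defective, C(16,3)·C(18,3) = 560·816 = 456960.
Probability = 456960/1344904 = 3360/9889.

3360/9889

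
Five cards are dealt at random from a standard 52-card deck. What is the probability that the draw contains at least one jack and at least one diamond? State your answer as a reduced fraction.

There are C(52,5) = 2598960 possible draws.
By inclusion-exclusion on the complements, draws missing all jacks or all diamonds: C(48,5) + C(39,5) − C(36,5) = 1712304 + 575757 − 376992 = 1911069.
So draws with at least one of each: 2598960 − 1911069 = 687891, probability 687891/2598960 = 229297/866320.

229297/866320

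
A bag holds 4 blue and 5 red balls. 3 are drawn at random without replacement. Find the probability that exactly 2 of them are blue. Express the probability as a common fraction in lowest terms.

5/14

The sample space is all 3-subsets of the 9: C(9,3) = 84.
Selections with exactly 2 blue: choose 2 of the 4 blue and 1 of the 5 red, C(4,2)·C(5,1) = 6·5 = 30.
Probability = 30/84 = 5/14.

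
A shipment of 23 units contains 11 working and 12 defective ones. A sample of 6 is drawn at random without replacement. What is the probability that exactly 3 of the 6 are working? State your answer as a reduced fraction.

There are C(23,6) = 100947 ways to choose 6 from 23.
Selections with exactly 3 working: choose 3 of the 11 working and 3 of the 12 defective, C(11,3)·C(12,3) = 165·220 = 36300.
Probability = 36300/100947 = 1100/3059.

1100/3059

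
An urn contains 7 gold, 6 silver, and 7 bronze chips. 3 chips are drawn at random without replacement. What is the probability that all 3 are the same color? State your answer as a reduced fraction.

3/38

There are C(20,3) = 1140 ways to draw 3 chips.
All same color: C(7,3) + C(6,3) + C(7,3) = 35 + 20 + 35 = 90.
Probability = 90/1140 = 3/38.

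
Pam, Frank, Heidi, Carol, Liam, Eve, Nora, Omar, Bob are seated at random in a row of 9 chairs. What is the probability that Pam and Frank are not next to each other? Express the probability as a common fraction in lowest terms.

7/9

There are 9! = 362880 arrangements.
Arrangements with Pam and Frank adjacent: 2·8! = 80640.
So not adjacent: 362880 − 80640 = 282240, probability 282240/362880 = 7/9.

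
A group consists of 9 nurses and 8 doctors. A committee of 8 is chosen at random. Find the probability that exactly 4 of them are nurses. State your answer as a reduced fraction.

882/2431

Total number of selections: C(17,8) = 24310.
Selections with exactly 4 nurses: choose 4 of the 9 nurses and 4 of the 8 doctors, C(9,4)·C(8,4) = 126·70 = 8820.
Probability = 8820/24310 = 882/2431.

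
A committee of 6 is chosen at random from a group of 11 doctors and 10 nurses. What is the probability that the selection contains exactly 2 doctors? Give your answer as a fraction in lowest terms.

275/1292

The sample space is all 6-subsets of the 21: C(21,6) = 54264.
Selections with exactly 2 doctors: choose 2 of the 11 doctors and 4 of the 10 nurses, C(11,2)·C(10,4) = 55·210 = 11550.
Probability = 11550/54264 = 275/1292.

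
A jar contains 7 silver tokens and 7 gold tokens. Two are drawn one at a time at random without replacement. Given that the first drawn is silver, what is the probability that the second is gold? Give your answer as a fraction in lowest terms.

After removing one silver, 13 remain: 6 silver and 7 gold.
So the probability the next is gold is 7/13.

7/13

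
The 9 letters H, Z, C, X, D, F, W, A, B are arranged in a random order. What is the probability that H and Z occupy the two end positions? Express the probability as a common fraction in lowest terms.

1/36

There are 9! = 362880 arrangements.
Place H and Z at the ends in 2 ways, arrange the remaining 7 in 7! = 5040 ways: 2·5040 = 10080.
Probability = 10080/362880 = 1/36.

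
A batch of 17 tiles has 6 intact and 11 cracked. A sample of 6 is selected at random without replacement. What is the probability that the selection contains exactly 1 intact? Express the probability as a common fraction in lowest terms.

Total number of selections: C(17,6) = 12376.
Selections with exactly 1 intact: choose 1 of the 6 intact and 5 of the 11 cracked, C(6,1)·C(11,5) = 6·462 = 2772.
Probability = 2772/12376 = 99/442.

99/442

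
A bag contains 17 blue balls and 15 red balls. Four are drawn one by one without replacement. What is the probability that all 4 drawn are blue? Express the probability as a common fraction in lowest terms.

119/1798

Multiply the conditional probabilities at each draw: 17/32 · 16/31 · 15/30 · 14/29 = 57120/863040 = 119/1798.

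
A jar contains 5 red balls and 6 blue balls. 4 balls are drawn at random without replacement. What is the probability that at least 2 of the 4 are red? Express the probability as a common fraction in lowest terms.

Total selections: C(11,4) = 330.
Favorable selections (at least 2 red): C(5,2)·C(6,2) + C(5,3)·C(6,1) + C(5,4)·C(6,0) = 150 + 60 + 5 = 215.
Probability = 215/330 = 43/66.

43/66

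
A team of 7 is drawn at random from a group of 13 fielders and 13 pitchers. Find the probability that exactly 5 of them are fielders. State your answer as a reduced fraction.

351/2300

The sample space is all 7-subsets of the 26: C(26,7) = 657800.
Selections with exactly 5 fielders: choose 5 of the 13 fielders and 2 of the 13 pitchers, C(13,5)·C(13,2) = 1287·78 = 100386.
Probability = 100386/657800 = 351/2300.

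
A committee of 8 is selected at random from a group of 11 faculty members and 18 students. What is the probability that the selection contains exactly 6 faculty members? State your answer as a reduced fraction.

714/43355

The sample space is all 8-subsets of the 29: C(29,8) = 4292145.
Selections with exactly 6 faculty members: choose 6 of the 11 faculty members and 2 of the 18 students, C(11,6)·C(18,2) = 462·153 = 70686.
Probability = 70686/4292145 = 714/43355.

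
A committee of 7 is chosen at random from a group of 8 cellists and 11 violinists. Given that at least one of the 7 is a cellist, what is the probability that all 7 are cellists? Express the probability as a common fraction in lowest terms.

Work in counts. Selections with at least one cellist: C(19,7) − C(11,7) = 50388 − 330 = 50058.
Of those, selections where all 7 are cellists: C(8,7) = 8.
Conditional probability = 8/50058 = 4/25029.

4/25029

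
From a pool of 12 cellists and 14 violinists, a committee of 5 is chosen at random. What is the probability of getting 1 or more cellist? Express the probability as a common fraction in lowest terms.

223/230

There are C(26,5) = 65780 ways to choose the 5.
Favorable selections (1 or more cellist): C(12,1)·C(14,4) + C(12,2)·C(14,3) + C(12,3)·C(14,2) + C(12,4)·C(14,1) + C(12,5)·C(14,0) = 12012 + 24024 + 20020 + 6930 + 792 = 63778.
Probability = 63778/65780 = 223/230.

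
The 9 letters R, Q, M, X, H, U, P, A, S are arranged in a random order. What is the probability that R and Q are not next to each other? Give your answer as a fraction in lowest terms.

There are 9! = 362880 arrangements.
Arrangements with R and Q adjacent: 2·8! = 80640.
So not adjacent: 362880 − 80640 = 282240, probability 282240/362880 = 7/9.

7/9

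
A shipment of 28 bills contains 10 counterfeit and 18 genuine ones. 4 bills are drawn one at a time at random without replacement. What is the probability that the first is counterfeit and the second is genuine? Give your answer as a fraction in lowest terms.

5/21

Multiply the conditional probabilities at each draw: 10/28 · 18/27 = 180/756 = 5/21.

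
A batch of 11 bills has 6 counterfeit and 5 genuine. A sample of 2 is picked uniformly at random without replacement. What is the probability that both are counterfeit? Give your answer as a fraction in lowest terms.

3/11

There are C(11,2) = 55 possible selections.
Selections with all counterfeit: C(6,2) = 15.
Probability = 15/55 = 3/11.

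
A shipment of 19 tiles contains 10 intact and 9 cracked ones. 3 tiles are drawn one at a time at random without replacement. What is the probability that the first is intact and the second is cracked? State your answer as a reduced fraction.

Multiply the conditional probabilities at each draw: 10/19 · 9/18 = 90/342 = 5/19.

5/19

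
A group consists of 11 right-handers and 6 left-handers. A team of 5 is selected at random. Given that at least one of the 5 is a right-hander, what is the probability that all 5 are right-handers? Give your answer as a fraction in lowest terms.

21/281

Work in counts. Selections with at least one right-hander: C(17,5) − C(6,5) = 6188 − 6 = 6182.
Of those, selections where all 5 are right-handers: C(11,5) = 462.
Conditional probability = 462/6182 = 21/281.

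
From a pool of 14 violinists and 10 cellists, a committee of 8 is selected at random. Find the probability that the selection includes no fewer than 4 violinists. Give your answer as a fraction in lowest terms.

6292/7429

Total selections: C(24,8) = 735471.
Count the complement (fewer than 4 violinists): C(14,0)·C(10,8) + C(14,1)·C(10,7) + C(14,2)·C(10,6) + C(14,3)·C(10,5) = 45 + 1680 + 19110 + 91728 = 112563.
Probability = 1 − 112563/735471 = 622908/735471 = 6292/7429.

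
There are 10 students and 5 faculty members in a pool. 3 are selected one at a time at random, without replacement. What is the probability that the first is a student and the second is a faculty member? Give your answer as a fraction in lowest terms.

Multiply the conditional probabilities at each draw: 10/15 · 5/14 = 50/210 = 5/21.

5/21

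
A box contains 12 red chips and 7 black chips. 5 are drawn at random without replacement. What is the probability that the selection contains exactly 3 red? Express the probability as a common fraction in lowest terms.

385/969

The sample space is all 5-subsets of the 19: C(19,5) = 11628.
Selections with exactly 3 red: choose 3 of the 12 red and 2 of the 7 black, C(12,3)·C(7,2) = 220·21 = 4620.
Probability = 4620/11628 = 385/969.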